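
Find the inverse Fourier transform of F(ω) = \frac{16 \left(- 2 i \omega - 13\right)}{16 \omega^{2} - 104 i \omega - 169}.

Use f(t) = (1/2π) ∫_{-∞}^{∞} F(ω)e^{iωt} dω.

f(t) = 2 \left(\frac{13 t}{4} + 1\right) e^{- \frac{13 t}{4}} u\left(t\right)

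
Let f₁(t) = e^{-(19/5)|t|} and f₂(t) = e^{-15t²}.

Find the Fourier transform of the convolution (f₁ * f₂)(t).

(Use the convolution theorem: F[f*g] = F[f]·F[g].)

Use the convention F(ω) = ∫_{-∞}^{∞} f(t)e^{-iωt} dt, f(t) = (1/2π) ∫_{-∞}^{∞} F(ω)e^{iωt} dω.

F[f₁*f₂](ω) = \frac{38 \sqrt{15} \sqrt{\pi} e^{- \frac{\omega^{2}}{60}}}{3 \left(25 \omega^{2} + 361\right)}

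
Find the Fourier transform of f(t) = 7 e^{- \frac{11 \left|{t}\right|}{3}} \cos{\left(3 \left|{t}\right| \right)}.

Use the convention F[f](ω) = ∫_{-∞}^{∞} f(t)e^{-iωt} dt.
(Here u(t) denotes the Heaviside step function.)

F(ω) = \frac{462 \left(9 \omega^{2} + 202\right)}{81 \omega^{4} + 720 \omega^{2} + 40804}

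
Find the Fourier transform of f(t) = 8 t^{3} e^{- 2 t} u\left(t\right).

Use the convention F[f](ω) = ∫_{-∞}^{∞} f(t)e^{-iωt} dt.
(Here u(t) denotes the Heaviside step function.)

F(ω) = \frac{48}{\left(i \omega + 2\right)^{4}}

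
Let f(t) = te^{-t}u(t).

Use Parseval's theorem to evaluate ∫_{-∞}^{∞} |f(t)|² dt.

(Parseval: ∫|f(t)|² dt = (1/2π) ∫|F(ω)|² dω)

∫|f(t)|² dt = \frac{1}{4}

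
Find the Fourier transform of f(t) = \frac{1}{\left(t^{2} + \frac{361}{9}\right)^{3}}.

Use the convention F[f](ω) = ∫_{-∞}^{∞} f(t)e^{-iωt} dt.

F(ω) = \frac{27 \pi \left(361 \omega^{2} + 171 \left|{\omega}\right| + 27\right) e^{- \frac{19 \left|{\omega}\right|}{3}}}{19808792}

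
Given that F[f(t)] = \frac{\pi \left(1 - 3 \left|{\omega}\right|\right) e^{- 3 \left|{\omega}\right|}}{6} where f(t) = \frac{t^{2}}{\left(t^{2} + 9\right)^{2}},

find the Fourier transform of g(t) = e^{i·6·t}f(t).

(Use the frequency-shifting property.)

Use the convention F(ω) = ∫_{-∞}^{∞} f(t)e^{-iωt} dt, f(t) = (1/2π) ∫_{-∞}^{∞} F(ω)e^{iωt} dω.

F[g](ω) = \frac{\pi \left(1 - 3 \left|{\omega - 6}\right|\right) e^{- 3 \left|{\omega - 6}\right|}}{6}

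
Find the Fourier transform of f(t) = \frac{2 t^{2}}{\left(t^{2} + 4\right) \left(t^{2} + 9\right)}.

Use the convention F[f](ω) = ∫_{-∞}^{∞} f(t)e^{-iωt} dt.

F(ω) = \frac{2 \pi \left(3 - 2 e^{\left|{\omega}\right|}\right) e^{- 3 \left|{\omega}\right|}}{5}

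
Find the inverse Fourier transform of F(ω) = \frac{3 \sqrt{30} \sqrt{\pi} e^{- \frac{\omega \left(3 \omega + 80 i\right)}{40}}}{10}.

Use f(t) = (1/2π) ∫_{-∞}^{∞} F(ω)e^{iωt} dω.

f(t) = 3 e^{- \frac{10 \left(t - 2\right)^{2}}{3}}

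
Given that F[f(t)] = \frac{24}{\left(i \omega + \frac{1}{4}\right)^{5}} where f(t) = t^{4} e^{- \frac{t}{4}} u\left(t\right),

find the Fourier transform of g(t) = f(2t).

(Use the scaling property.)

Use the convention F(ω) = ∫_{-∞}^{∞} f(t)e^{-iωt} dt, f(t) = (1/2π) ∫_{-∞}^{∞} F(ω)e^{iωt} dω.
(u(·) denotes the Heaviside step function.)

F[g](ω) = \frac{12288}{\left(2 i \omega + 1\right)^{5}}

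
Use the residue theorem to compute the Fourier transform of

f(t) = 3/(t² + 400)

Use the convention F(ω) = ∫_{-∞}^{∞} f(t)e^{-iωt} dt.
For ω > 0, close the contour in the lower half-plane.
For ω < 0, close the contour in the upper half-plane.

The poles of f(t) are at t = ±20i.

Let g(z) = f(z)e^{-iωz}; for large |z| the factor e^{-iωz} decays in the lower half-plane when ω > 0 and in the upper half-plane when ω < 0.

Case ω > 0 (lower half-plane, clockwise contour ⇒ F(ω) = -2πi·ΣRes):
  Res_{z = - 20 i} g(z) = \frac{3 i e^{- 20 \omega}}{40}
  F(ω) = -2πi·ΣRes = \frac{3 \pi e^{- 20 \omega}}{20}

Case ω < 0 (upper half-plane, counterclockwise contour ⇒ F(ω) = +2πi·ΣRes):
  Res_{z = 20 i} g(z) = - \frac{3 i e^{20 \omega}}{40}
  F(ω) = 2πi·ΣRes = \frac{3 \pi e^{20 \omega}}{20}

Both cases combine into a single formula in |ω|:

F(ω) = \frac{3 \pi e^{- 20 \left|{\omega}\right|}}{20}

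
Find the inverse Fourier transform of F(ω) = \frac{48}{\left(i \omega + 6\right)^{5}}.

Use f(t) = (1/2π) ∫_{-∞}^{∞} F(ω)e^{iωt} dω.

f(t) = 2 t^{4} e^{- 6 t} u\left(t\right)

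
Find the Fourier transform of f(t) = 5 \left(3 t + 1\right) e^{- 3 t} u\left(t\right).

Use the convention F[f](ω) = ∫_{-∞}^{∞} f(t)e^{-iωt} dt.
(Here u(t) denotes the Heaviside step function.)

F(ω) = \frac{5 \left(- i \omega - 6\right)}{\omega^{2} - 6 i \omega - 9}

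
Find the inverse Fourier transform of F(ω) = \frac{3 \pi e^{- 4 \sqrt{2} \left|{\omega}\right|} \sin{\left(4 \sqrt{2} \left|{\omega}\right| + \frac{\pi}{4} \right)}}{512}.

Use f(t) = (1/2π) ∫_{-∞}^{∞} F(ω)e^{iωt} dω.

f(t) = \frac{3}{t^{4} + 4096}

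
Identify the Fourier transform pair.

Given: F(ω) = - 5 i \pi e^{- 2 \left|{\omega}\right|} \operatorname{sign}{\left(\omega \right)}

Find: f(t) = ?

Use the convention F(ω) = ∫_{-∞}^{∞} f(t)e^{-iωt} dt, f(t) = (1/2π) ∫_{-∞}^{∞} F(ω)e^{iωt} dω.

f(t) = \frac{5 t}{t^{2} + 4}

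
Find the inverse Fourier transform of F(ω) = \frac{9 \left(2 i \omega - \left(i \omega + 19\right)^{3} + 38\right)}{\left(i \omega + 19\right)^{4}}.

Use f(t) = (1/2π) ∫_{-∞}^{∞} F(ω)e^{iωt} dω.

f(t) = 9 \left(t^{2} - 1\right) e^{- 19 t} u\left(t\right)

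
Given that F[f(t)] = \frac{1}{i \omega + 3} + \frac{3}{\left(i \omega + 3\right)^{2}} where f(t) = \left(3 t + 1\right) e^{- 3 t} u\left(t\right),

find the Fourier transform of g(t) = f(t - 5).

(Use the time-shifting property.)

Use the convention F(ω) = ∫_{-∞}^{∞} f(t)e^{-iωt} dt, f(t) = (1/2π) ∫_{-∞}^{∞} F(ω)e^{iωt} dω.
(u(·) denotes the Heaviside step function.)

F[g](ω) = \frac{\left(- i \omega - 6\right) e^{- 5 i \omega}}{\omega^{2} - 6 i \omega - 9}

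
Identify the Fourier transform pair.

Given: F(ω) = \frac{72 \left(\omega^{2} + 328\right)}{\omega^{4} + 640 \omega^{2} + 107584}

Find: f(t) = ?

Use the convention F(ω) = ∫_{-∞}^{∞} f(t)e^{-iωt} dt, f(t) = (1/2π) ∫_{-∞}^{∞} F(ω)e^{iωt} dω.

f(t) = 2 e^{- 18 \left|{t}\right|} \cos{\left(2 \left|{t}\right| \right)}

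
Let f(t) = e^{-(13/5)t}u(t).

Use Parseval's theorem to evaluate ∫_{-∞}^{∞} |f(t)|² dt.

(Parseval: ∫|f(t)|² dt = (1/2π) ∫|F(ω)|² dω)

∫|f(t)|² dt = \frac{5}{26}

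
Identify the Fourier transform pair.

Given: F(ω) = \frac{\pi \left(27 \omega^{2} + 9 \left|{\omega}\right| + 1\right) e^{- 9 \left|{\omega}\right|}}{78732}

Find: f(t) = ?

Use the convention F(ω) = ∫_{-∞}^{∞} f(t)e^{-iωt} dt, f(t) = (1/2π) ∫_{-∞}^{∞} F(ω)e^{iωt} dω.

f(t) = \frac{2}{\left(t^{2} + 81\right)^{3}}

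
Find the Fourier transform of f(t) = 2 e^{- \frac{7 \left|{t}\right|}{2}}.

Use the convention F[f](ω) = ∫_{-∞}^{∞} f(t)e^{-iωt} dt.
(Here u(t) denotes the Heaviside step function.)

F(ω) = \frac{56}{4 \omega^{2} + 49}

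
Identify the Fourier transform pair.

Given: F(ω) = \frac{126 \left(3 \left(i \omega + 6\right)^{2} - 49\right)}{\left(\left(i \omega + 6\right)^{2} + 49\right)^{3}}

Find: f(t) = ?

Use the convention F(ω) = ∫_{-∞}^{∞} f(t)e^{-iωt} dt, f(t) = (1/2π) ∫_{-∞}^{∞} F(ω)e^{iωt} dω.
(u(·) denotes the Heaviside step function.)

f(t) = 9 t^{2} e^{- 6 t} \sin{\left(7 t \right)} u\left(t\right)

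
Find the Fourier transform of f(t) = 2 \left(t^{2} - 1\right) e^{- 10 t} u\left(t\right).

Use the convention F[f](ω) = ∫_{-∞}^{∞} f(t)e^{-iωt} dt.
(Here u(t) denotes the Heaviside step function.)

F(ω) = \frac{2 \left(2 i \omega - \left(i \omega + 10\right)^{3} + 20\right)}{\left(i \omega + 10\right)^{4}}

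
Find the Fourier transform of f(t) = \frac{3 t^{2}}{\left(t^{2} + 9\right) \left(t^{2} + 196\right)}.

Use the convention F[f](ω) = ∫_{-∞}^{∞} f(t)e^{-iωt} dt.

F(ω) = \frac{3 \pi \left(14 - 3 e^{11 \left|{\omega}\right|}\right) e^{- 14 \left|{\omega}\right|}}{187}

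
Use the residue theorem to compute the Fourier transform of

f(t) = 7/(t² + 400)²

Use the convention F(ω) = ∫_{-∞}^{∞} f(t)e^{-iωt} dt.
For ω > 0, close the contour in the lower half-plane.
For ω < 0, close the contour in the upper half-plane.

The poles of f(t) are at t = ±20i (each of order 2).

Let g(z) = f(z)e^{-iωz}; for large |z| the factor e^{-iωz} decays in the lower half-plane when ω > 0 and in the upper half-plane when ω < 0.

Case ω > 0 (lower half-plane, clockwise contour ⇒ F(ω) = -2πi·ΣRes):
  Res_{z = - 20 i} g(z) = \frac{7 i \left(20 \omega + 1\right) e^{- 20 \omega}}{32000} (pole of order 2)
  F(ω) = -2πi·ΣRes = \frac{7 \pi \left(20 \omega + 1\right) e^{- 20 \omega}}{16000}

Case ω < 0 (upper half-plane, counterclockwise contour ⇒ F(ω) = +2πi·ΣRes):
  Res_{z = 20 i} g(z) = \frac{7 i \left(20 \omega - 1\right) e^{20 \omega}}{32000} (pole of order 2)
  F(ω) = 2πi·ΣRes = \frac{7 \pi \left(1 - 20 \omega\right) e^{20 \omega}}{16000}

Both cases combine into a single formula in |ω|:

F(ω) = \frac{7 \pi \left(20 \left|{\omega}\right| + 1\right) e^{- 20 \left|{\omega}\right|}}{16000}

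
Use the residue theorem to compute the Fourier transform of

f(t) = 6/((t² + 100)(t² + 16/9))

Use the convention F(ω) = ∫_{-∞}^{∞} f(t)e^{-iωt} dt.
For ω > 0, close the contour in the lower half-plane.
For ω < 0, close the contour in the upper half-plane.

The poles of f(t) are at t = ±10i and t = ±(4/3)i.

Let g(z) = f(z)e^{-iωz}; for large |z| the factor e^{-iωz} decays in the lower half-plane when ω > 0 and in the upper half-plane when ω < 0.

Case ω > 0 (lower half-plane, clockwise contour ⇒ F(ω) = -2πi·ΣRes):
  Res_{z = - 10 i} g(z) = - \frac{27 i e^{- 10 \omega}}{8840}
  Res_{z = - \frac{4 i}{3}} g(z) = \frac{81 i e^{- \frac{4 \omega}{3}}}{3536}
  F(ω) = -2πi·ΣRes = - \frac{27 \pi e^{- 10 \omega}}{4420} + \frac{81 \pi e^{- \frac{4 \omega}{3}}}{1768}

Case ω < 0 (upper half-plane, counterclockwise contour ⇒ F(ω) = +2πi·ΣRes):
  Res_{z = 10 i} g(z) = \frac{27 i e^{10 \omega}}{8840}
  Res_{z = \frac{4 i}{3}} g(z) = - \frac{81 i e^{\frac{4 \omega}{3}}}{3536}
  F(ω) = 2πi·ΣRes = \frac{27 \pi \left(15 e^{\frac{4 \omega}{3}} - 2 e^{10 \omega}\right)}{8840}

Both cases combine into a single formula in |ω|:

F(ω) = - \frac{27 \pi e^{- 10 \left|{\omega}\right|}}{4420} + \frac{81 \pi e^{- \frac{4 \left|{\omega}\right|}{3}}}{1768}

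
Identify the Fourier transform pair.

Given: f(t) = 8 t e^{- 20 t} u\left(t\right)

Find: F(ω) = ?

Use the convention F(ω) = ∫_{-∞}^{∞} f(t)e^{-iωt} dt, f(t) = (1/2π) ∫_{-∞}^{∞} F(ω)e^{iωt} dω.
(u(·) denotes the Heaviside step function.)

F(ω) = \frac{8}{\left(i \omega + 20\right)^{2}}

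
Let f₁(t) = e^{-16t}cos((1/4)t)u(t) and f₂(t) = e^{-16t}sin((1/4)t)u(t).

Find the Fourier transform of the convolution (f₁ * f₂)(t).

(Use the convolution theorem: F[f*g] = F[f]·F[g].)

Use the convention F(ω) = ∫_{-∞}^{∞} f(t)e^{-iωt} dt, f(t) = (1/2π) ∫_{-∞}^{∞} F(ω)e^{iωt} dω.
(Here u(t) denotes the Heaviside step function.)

F[f₁*f₂](ω) = \frac{64 \left(i \omega + 16\right)}{\left(16 \left(i \omega + 16\right)^{2} + 1\right)^{2}}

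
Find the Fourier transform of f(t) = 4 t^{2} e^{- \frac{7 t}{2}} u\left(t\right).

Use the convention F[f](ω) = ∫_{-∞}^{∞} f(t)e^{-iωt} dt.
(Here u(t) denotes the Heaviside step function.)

F(ω) = \frac{64}{\left(2 i \omega + 7\right)^{3}}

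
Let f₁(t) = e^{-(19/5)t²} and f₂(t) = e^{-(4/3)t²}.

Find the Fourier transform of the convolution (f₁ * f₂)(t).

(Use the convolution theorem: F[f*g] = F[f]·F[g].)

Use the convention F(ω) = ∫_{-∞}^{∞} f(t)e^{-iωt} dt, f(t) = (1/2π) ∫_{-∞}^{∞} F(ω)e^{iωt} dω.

F[f₁*f₂](ω) = \frac{\sqrt{285} \pi e^{- \frac{77 \omega^{2}}{304}}}{38}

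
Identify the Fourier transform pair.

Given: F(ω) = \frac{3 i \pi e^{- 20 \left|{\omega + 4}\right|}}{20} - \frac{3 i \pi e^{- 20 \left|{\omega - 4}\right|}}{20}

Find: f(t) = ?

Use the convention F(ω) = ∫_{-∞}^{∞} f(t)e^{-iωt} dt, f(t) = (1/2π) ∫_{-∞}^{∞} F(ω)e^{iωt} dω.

f(t) = \frac{6 \sin{\left(4 t \right)}}{t^{2} + 400}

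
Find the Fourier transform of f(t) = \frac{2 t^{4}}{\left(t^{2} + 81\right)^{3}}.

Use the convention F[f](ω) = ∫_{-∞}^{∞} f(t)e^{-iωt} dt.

F(ω) = \frac{\pi \left(27 \omega^{2} - 15 \left|{\omega}\right| + 1\right) e^{- 9 \left|{\omega}\right|}}{12}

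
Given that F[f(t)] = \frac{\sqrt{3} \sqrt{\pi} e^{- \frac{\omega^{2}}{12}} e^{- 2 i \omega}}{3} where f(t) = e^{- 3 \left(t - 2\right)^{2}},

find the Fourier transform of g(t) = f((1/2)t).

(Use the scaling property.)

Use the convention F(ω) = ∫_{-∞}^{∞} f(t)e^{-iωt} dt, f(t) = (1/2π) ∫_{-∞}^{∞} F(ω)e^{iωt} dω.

F[g](ω) = \frac{2 \sqrt{3} \sqrt{\pi} e^{- \frac{\omega \left(\omega + 12 i\right)}{3}}}{3}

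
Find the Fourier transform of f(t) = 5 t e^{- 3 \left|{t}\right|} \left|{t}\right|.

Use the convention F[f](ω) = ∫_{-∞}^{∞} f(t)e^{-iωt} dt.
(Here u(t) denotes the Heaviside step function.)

F(ω) = \frac{20 i \omega \left(\omega^{2} - 27\right)}{\left(\omega^{2} + 9\right)^{3}}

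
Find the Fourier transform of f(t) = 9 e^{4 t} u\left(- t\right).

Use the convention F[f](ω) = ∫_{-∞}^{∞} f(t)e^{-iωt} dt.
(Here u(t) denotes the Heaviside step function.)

F(ω) = - \frac{9}{i \omega - 4}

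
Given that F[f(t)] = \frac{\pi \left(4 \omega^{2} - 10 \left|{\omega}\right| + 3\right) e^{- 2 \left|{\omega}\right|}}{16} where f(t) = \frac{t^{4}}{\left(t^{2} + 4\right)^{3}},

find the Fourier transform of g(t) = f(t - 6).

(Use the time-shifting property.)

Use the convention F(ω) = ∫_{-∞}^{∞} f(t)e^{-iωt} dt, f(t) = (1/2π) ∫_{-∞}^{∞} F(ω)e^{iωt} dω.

F[g](ω) = \frac{\pi \left(4 \omega^{2} - 10 \left|{\omega}\right| + 3\right) e^{- 6 i \omega - 2 \left|{\omega}\right|}}{16}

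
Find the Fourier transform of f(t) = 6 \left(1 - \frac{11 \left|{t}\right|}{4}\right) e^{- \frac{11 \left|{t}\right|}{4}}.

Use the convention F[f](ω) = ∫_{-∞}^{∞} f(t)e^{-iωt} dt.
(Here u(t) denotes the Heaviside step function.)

F(ω) = \frac{16896 \omega^{2}}{\left(16 \omega^{2} + 121\right)^{2}}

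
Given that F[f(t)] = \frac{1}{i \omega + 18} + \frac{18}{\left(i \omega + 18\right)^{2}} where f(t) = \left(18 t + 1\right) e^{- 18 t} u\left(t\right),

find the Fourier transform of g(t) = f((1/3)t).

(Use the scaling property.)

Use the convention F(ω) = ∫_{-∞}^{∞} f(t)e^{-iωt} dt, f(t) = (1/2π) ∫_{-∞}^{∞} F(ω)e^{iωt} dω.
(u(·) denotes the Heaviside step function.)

F[g](ω) = \frac{- i \omega - 12}{\omega^{2} - 12 i \omega - 36}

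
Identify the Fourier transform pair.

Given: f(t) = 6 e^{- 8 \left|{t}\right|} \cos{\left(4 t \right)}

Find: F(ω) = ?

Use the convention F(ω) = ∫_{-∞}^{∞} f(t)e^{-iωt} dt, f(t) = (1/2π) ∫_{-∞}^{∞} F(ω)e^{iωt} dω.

F(ω) = \frac{96 \left(\omega^{2} + 80\right)}{\omega^{4} + 96 \omega^{2} + 6400}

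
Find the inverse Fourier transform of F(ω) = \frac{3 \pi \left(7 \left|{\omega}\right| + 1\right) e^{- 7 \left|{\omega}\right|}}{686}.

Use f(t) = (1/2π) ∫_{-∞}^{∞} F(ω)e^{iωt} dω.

f(t) = \frac{3}{\left(t^{2} + 49\right)^{2}}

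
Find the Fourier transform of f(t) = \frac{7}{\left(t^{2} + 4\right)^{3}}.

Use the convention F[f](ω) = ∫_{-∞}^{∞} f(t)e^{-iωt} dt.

F(ω) = \frac{7 \pi \left(4 \omega^{2} + 6 \left|{\omega}\right| + 3\right) e^{- 2 \left|{\omega}\right|}}{256}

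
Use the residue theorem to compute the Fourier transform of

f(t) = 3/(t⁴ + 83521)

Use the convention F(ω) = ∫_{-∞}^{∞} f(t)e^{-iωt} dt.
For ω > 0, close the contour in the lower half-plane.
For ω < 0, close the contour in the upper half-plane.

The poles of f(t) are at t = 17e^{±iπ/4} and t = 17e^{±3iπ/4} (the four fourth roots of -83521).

Let g(z) = f(z)e^{-iωz}; for large |z| the factor e^{-iωz} decays in the lower half-plane when ω > 0 and in the upper half-plane when ω < 0.

Case ω > 0 (lower half-plane, clockwise contour ⇒ F(ω) = -2πi·ΣRes):
  Res_{z = - \frac{17 \sqrt{2}}{2} - \frac{17 \sqrt{2} i}{2}} g(z) = \frac{3 \sqrt{2} i \left(1 - i\right) e^{\frac{17 \sqrt{2} \omega \left(-1 + i\right)}{2}}}{39304}
  Res_{z = \frac{17 \sqrt{2}}{2} - \frac{17 \sqrt{2} i}{2}} g(z) = \frac{3 \sqrt{2} i \left(1 + i\right) e^{- \frac{17 \sqrt{2} \omega \left(1 + i\right)}{2}}}{39304}
  F(ω) = -2πi·ΣRes = \frac{3 \sqrt{2} \pi \left(1 - i\right) \left(e^{17 \sqrt{2} i \omega} + i\right) e^{- \frac{17 \sqrt{2} \omega \left(1 + i\right)}{2}}}{19652} = \frac{3 \pi e^{- \frac{17 \sqrt{2} \omega}{2}} \sin{\left(\frac{17 \sqrt{2} \omega}{2} + \frac{\pi}{4} \right)}}{4913}

Case ω < 0 (upper half-plane, counterclockwise contour ⇒ F(ω) = +2πi·ΣRes):
  Res_{z = \frac{17 \sqrt{2}}{2} + \frac{17 \sqrt{2} i}{2}} g(z) = \frac{3 \sqrt{2} i \left(-1 + i\right) e^{\frac{17 \sqrt{2} \omega \left(1 - i\right)}{2}}}{39304}
  Res_{z = - \frac{17 \sqrt{2}}{2} + \frac{17 \sqrt{2} i}{2}} g(z) = \frac{3 \sqrt{2} \left(1 - i\right) e^{\frac{17 \sqrt{2} \omega \left(1 + i\right)}{2}}}{39304}
  F(ω) = 2πi·ΣRes = - \frac{3 \sqrt{2} i \pi \left(i \left(1 - i\right) e^{\frac{17 \sqrt{2} \omega \left(1 - i\right)}{2}} - \left(1 - i\right) e^{\frac{17 \sqrt{2} \omega \left(1 + i\right)}{2}}\right)}{19652} = \frac{3 \pi e^{\frac{17 \sqrt{2} \omega}{2}} \cos{\left(\frac{17 \sqrt{2} \omega}{2} + \frac{\pi}{4} \right)}}{4913}

Both cases combine into a single formula in |ω|:

F(ω) = \frac{3 \pi e^{- \frac{17 \sqrt{2} \left|{\omega}\right|}{2}} \sin{\left(\frac{17 \sqrt{2} \left|{\omega}\right|}{2} + \frac{\pi}{4} \right)}}{4913}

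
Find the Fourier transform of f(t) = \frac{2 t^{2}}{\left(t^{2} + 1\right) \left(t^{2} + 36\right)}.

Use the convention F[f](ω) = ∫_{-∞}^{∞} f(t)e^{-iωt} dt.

F(ω) = \frac{2 \pi \left(6 - e^{5 \left|{\omega}\right|}\right) e^{- 6 \left|{\omega}\right|}}{35}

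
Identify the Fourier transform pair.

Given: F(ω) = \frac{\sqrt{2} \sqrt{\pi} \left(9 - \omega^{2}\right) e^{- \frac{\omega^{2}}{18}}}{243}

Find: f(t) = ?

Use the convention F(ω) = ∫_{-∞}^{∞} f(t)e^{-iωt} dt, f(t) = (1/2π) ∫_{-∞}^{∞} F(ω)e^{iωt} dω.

f(t) = t^{2} e^{- \frac{9 t^{2}}{2}}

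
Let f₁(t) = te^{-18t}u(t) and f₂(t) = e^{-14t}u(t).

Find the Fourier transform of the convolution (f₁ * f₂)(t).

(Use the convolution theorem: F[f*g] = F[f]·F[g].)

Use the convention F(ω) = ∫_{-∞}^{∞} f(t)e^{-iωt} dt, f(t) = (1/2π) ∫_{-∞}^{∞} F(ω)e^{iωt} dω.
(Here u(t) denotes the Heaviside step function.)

F[f₁*f₂](ω) = \frac{1}{\left(i \omega + 14\right) \left(i \omega + 18\right)^{2}}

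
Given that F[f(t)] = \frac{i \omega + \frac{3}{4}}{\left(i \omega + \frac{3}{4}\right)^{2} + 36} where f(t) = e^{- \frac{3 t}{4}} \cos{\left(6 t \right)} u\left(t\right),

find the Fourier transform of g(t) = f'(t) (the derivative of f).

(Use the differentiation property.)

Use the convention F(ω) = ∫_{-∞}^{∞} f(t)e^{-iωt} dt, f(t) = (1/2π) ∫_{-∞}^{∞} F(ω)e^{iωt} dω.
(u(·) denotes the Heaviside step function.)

F[g](ω) = \frac{4 i \omega \left(4 i \omega + 3\right)}{\left(4 i \omega + 3\right)^{2} + 576}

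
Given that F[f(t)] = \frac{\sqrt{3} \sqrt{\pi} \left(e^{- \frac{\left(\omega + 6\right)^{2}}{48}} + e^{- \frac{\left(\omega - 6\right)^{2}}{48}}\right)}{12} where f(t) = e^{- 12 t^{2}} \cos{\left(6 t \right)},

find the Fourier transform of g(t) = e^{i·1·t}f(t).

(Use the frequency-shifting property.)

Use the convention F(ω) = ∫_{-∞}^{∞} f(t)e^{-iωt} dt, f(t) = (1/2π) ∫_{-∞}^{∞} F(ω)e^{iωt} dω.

F[g](ω) = \frac{\sqrt{3} \sqrt{\pi} \left(e^{\frac{\omega}{2}} + e^{\frac{1}{2}}\right) e^{- \frac{\omega^{2}}{48} - \frac{5 \omega}{24} - \frac{49}{48}}}{12}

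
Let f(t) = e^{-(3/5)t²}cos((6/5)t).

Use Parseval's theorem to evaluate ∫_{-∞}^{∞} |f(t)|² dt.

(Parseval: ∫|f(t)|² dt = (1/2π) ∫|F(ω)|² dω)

∫|f(t)|² dt = \frac{\sqrt{30} \sqrt{\pi} \left(1 + e^{\frac{6}{5}}\right)}{12 e^{\frac{6}{5}}}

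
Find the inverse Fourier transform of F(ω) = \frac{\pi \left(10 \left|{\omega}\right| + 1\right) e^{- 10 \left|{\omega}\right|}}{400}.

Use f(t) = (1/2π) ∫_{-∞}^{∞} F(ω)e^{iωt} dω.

f(t) = \frac{5}{\left(t^{2} + 100\right)^{2}}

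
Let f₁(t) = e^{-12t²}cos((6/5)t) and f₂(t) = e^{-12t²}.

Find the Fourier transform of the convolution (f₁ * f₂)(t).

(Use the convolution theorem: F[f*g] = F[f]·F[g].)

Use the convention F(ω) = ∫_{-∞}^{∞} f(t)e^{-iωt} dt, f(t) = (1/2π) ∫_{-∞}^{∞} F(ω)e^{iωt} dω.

F[f₁*f₂](ω) = \frac{\pi \left(e^{\frac{\omega}{10}} + 1\right) e^{- \frac{\omega^{2}}{24} - \frac{\omega}{20} - \frac{3}{100}}}{24}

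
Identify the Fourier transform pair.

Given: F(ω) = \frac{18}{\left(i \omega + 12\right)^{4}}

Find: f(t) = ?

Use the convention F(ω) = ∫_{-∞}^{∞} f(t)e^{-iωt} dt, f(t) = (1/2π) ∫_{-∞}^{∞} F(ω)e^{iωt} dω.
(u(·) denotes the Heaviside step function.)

f(t) = 3 t^{3} e^{- 12 t} u\left(t\right)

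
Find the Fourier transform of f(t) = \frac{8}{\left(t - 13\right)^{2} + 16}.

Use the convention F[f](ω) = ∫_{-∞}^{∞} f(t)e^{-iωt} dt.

F(ω) = 2 \pi e^{- 13 i \omega - 4 \left|{\omega}\right|}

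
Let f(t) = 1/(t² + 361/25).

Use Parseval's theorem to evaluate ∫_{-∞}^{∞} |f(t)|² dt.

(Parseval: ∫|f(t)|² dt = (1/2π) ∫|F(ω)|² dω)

∫|f(t)|² dt = \frac{125 \pi}{13718}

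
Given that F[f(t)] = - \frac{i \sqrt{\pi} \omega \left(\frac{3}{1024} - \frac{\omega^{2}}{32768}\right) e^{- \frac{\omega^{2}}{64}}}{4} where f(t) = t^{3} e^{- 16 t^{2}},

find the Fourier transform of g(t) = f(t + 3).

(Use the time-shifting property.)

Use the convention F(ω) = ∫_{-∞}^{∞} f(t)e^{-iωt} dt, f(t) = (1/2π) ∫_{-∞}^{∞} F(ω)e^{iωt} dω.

F[g](ω) = \frac{i \sqrt{\pi} \omega \left(\omega^{2} - 96\right) e^{\frac{\omega \left(- \omega + 192 i\right)}{64}}}{131072}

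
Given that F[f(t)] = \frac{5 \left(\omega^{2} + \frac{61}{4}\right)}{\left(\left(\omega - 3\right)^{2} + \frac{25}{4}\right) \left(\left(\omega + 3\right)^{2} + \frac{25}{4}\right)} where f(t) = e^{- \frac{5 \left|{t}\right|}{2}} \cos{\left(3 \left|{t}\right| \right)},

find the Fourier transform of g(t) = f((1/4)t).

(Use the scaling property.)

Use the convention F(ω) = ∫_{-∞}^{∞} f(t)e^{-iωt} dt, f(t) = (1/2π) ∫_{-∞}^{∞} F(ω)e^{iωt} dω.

F[g](ω) = \frac{80 \left(64 \omega^{2} + 61\right)}{4096 \omega^{4} - 1408 \omega^{2} + 3721}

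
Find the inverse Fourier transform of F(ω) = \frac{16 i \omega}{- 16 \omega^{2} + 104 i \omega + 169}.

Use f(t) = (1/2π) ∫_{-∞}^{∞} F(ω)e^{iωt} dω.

f(t) = \left(1 - \frac{13 t}{4}\right) e^{- \frac{13 t}{4}} u\left(t\right)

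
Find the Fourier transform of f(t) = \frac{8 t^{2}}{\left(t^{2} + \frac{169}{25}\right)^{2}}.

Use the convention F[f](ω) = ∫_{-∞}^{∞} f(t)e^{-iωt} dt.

F(ω) = \frac{4 \pi \left(5 - 13 \left|{\omega}\right|\right) e^{- \frac{13 \left|{\omega}\right|}{5}}}{13}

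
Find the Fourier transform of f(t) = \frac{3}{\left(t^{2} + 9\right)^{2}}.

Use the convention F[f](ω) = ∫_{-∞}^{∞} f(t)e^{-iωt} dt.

F(ω) = \frac{\pi \left(3 \left|{\omega}\right| + 1\right) e^{- 3 \left|{\omega}\right|}}{18}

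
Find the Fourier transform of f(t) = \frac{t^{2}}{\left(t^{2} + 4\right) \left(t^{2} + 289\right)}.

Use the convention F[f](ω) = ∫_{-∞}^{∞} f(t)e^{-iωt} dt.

F(ω) = \frac{\pi \left(17 - 2 e^{15 \left|{\omega}\right|}\right) e^{- 17 \left|{\omega}\right|}}{285}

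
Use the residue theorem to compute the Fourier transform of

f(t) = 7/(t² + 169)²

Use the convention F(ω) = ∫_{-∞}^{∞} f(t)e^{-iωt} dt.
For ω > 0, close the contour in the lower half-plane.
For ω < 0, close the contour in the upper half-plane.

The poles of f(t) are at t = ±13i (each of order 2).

Let g(z) = f(z)e^{-iωz}; for large |z| the factor e^{-iωz} decays in the lower half-plane when ω > 0 and in the upper half-plane when ω < 0.

Case ω > 0 (lower half-plane, clockwise contour ⇒ F(ω) = -2πi·ΣRes):
  Res_{z = - 13 i} g(z) = \frac{7 i \left(13 \omega + 1\right) e^{- 13 \omega}}{8788} (pole of order 2)
  F(ω) = -2πi·ΣRes = \frac{7 \pi \left(13 \omega + 1\right) e^{- 13 \omega}}{4394}

Case ω < 0 (upper half-plane, counterclockwise contour ⇒ F(ω) = +2πi·ΣRes):
  Res_{z = 13 i} g(z) = \frac{7 i \left(13 \omega - 1\right) e^{13 \omega}}{8788} (pole of order 2)
  F(ω) = 2πi·ΣRes = \frac{7 \pi \left(1 - 13 \omega\right) e^{13 \omega}}{4394}

Both cases combine into a single formula in |ω|:

F(ω) = \frac{7 \pi \left(13 \left|{\omega}\right| + 1\right) e^{- 13 \left|{\omega}\right|}}{4394}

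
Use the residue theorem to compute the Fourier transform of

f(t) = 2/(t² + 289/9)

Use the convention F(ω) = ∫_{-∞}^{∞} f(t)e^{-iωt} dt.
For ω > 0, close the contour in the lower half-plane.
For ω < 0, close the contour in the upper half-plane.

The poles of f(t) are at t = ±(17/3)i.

Let g(z) = f(z)e^{-iωz}; for large |z| the factor e^{-iωz} decays in the lower half-plane when ω > 0 and in the upper half-plane when ω < 0.

Case ω > 0 (lower half-plane, clockwise contour ⇒ F(ω) = -2πi·ΣRes):
  Res_{z = - \frac{17 i}{3}} g(z) = \frac{3 i e^{- \frac{17 \omega}{3}}}{17}
  F(ω) = -2πi·ΣRes = \frac{6 \pi e^{- \frac{17 \omega}{3}}}{17}

Case ω < 0 (upper half-plane, counterclockwise contour ⇒ F(ω) = +2πi·ΣRes):
  Res_{z = \frac{17 i}{3}} g(z) = - \frac{3 i e^{\frac{17 \omega}{3}}}{17}
  F(ω) = 2πi·ΣRes = \frac{6 \pi e^{\frac{17 \omega}{3}}}{17}

Both cases combine into a single formula in |ω|:

F(ω) = \frac{6 \pi e^{- \frac{17 \left|{\omega}\right|}{3}}}{17}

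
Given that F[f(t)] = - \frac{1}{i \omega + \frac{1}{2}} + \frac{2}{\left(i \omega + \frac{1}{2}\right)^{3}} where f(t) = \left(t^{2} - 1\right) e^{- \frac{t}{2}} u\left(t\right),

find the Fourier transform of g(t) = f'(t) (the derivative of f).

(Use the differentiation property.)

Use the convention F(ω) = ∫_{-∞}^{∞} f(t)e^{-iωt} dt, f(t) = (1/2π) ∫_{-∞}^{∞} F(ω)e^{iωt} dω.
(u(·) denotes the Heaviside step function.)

F[g](ω) = \frac{2 i \omega \left(16 i \omega - \left(2 i \omega + 1\right)^{3} + 8\right)}{\left(2 i \omega + 1\right)^{4}}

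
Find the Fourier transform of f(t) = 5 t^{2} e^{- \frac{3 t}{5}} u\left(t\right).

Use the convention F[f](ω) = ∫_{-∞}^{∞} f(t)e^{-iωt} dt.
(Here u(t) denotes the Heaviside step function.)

F(ω) = \frac{1250}{\left(5 i \omega + 3\right)^{3}}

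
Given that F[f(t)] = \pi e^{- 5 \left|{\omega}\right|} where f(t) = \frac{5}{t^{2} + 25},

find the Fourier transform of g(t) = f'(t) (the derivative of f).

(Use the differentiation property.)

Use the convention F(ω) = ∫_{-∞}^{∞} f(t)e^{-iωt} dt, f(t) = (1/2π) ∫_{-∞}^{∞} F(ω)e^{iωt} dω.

F[g](ω) = i \pi \omega e^{- 5 \left|{\omega}\right|}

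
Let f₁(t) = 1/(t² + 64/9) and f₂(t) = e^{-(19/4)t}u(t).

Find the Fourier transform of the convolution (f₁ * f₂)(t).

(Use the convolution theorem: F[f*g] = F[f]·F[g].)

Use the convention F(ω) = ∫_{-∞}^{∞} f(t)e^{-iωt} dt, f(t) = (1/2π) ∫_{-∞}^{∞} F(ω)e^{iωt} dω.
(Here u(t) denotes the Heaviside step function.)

F[f₁*f₂](ω) = \frac{3 \pi e^{- \frac{8 \left|{\omega}\right|}{3}}}{2 \left(4 i \omega + 19\right)}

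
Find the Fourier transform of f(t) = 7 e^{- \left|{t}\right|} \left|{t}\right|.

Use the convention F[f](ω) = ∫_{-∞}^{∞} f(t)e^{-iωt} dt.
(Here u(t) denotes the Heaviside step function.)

F(ω) = \frac{14 \left(1 - \omega^{2}\right)}{\left(\omega^{2} + 1\right)^{2}}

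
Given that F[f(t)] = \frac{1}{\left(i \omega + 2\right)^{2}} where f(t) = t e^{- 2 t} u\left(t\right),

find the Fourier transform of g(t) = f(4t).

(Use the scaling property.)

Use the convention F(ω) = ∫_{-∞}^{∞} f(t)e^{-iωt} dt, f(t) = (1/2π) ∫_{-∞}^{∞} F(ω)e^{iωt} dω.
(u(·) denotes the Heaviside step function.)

F[g](ω) = \frac{4}{\left(i \omega + 8\right)^{2}}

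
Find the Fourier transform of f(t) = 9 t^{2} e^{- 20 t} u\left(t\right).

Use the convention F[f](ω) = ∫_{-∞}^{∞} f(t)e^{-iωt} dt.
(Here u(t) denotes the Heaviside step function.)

F(ω) = \frac{18}{\left(i \omega + 20\right)^{3}}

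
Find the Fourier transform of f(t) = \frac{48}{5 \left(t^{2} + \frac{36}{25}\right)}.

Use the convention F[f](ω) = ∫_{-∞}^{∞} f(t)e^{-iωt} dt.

F(ω) = 8 \pi e^{- \frac{6 \left|{\omega}\right|}{5}}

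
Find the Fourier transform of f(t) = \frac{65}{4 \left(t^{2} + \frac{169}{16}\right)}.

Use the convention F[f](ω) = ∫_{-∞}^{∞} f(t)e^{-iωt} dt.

F(ω) = 5 \pi e^{- \frac{13 \left|{\omega}\right|}{4}}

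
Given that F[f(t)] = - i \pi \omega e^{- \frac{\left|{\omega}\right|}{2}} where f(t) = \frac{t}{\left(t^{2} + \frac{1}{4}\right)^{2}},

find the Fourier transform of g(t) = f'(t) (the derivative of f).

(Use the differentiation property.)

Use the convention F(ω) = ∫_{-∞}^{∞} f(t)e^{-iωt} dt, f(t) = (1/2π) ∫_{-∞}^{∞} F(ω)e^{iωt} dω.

F[g](ω) = \pi \omega^{2} e^{- \frac{\left|{\omega}\right|}{2}}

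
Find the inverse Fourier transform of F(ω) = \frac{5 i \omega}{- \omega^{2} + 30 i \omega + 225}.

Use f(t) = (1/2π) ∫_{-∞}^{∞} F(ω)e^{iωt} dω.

f(t) = 5 \left(1 - 15 t\right) e^{- 15 t} u\left(t\right)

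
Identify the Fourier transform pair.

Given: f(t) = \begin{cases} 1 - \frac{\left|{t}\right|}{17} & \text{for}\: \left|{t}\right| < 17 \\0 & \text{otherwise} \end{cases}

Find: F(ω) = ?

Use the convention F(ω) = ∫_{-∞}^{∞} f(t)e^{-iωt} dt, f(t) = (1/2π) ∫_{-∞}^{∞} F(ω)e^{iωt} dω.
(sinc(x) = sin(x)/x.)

F(ω) = 17 \operatorname{sinc}^{2}{\left(\frac{17 \omega}{2} \right)}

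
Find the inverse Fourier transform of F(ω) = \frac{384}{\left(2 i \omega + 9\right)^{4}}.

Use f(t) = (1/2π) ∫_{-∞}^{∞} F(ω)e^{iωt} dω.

f(t) = 4 t^{3} e^{- \frac{9 t}{2}} u\left(t\right)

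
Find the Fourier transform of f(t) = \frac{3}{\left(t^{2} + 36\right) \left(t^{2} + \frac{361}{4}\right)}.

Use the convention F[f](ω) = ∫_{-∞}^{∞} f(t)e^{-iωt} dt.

F(ω) = \frac{2 \pi e^{- 6 \left|{\omega}\right|}}{217} - \frac{24 \pi e^{- \frac{19 \left|{\omega}\right|}{2}}}{4123}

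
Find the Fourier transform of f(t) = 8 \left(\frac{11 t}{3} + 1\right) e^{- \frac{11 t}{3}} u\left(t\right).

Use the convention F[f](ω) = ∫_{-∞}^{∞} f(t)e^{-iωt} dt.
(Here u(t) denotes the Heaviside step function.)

F(ω) = \frac{24 \left(- 3 i \omega - 22\right)}{9 \omega^{2} - 66 i \omega - 121}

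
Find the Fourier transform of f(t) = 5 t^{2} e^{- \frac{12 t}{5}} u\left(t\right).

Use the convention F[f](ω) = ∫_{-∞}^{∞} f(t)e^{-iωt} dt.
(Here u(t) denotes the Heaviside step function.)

F(ω) = \frac{1250}{\left(5 i \omega + 12\right)^{3}}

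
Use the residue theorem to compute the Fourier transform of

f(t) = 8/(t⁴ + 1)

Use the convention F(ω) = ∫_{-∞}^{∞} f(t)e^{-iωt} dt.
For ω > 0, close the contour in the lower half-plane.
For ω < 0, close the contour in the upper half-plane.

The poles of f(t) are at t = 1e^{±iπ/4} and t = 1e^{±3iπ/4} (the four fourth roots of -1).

Let g(z) = f(z)e^{-iωz}; for large |z| the factor e^{-iωz} decays in the lower half-plane when ω > 0 and in the upper half-plane when ω < 0.

Case ω > 0 (lower half-plane, clockwise contour ⇒ F(ω) = -2πi·ΣRes):
  Res_{z = - \frac{\sqrt{2}}{2} - \frac{\sqrt{2} i}{2}} g(z) = \sqrt{2} \left(1 + i\right) e^{\frac{\sqrt{2} \omega \left(-1 + i\right)}{2}}
  Res_{z = \frac{\sqrt{2}}{2} - \frac{\sqrt{2} i}{2}} g(z) = \sqrt{2} \left(-1 + i\right) e^{- \frac{\sqrt{2} \omega \left(1 + i\right)}{2}}
  F(ω) = -2πi·ΣRes = 2 \sqrt{2} \pi \left(\left(1 - i\right) e^{\sqrt{2} i \omega} + 1 + i\right) e^{- \frac{\sqrt{2} \omega \left(1 + i\right)}{2}} = 8 \pi e^{- \frac{\sqrt{2} \omega}{2}} \sin{\left(\frac{\sqrt{2} \omega}{2} + \frac{\pi}{4} \right)}

Case ω < 0 (upper half-plane, counterclockwise contour ⇒ F(ω) = +2πi·ΣRes):
  Res_{z = \frac{\sqrt{2}}{2} + \frac{\sqrt{2} i}{2}} g(z) = \sqrt{2} \left(-1 - i\right) e^{\frac{\sqrt{2} \omega \left(1 - i\right)}{2}}
  Res_{z = - \frac{\sqrt{2}}{2} + \frac{\sqrt{2} i}{2}} g(z) = \sqrt{2} \left(1 - i\right) e^{\frac{\sqrt{2} \omega \left(1 + i\right)}{2}}
  F(ω) = 2πi·ΣRes = - 2 \sqrt{2} i \pi \left(\left(1 + i\right) e^{\frac{\sqrt{2} \omega \left(1 - i\right)}{2}} - \left(1 - i\right) e^{\frac{\sqrt{2} \omega \left(1 + i\right)}{2}}\right) = 8 \pi e^{\frac{\sqrt{2} \omega}{2}} \cos{\left(\frac{\sqrt{2} \omega}{2} + \frac{\pi}{4} \right)}

Both cases combine into a single formula in |ω|:

F(ω) = 8 \pi e^{- \frac{\sqrt{2} \left|{\omega}\right|}{2}} \sin{\left(\frac{\sqrt{2} \left|{\omega}\right|}{2} + \frac{\pi}{4} \right)}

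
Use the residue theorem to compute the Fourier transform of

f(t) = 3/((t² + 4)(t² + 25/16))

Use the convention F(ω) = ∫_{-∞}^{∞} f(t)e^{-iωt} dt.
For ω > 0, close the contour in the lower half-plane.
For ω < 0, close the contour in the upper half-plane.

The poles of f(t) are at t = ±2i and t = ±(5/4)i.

Let g(z) = f(z)e^{-iωz}; for large |z| the factor e^{-iωz} decays in the lower half-plane when ω > 0 and in the upper half-plane when ω < 0.

Case ω > 0 (lower half-plane, clockwise contour ⇒ F(ω) = -2πi·ΣRes):
  Res_{z = - 2 i} g(z) = - \frac{4 i e^{- 2 \omega}}{13}
  Res_{z = - \frac{5 i}{4}} g(z) = \frac{32 i e^{- \frac{5 \omega}{4}}}{65}
  F(ω) = -2πi·ΣRes = - \frac{8 \pi e^{- 2 \omega}}{13} + \frac{64 \pi e^{- \frac{5 \omega}{4}}}{65}

Case ω < 0 (upper half-plane, counterclockwise contour ⇒ F(ω) = +2πi·ΣRes):
  Res_{z = 2 i} g(z) = \frac{4 i e^{2 \omega}}{13}
  Res_{z = \frac{5 i}{4}} g(z) = - \frac{32 i e^{\frac{5 \omega}{4}}}{65}
  F(ω) = 2πi·ΣRes = \frac{8 \pi \left(8 e^{\frac{5 \omega}{4}} - 5 e^{2 \omega}\right)}{65}

Both cases combine into a single formula in |ω|:

F(ω) = - \frac{8 \pi e^{- 2 \left|{\omega}\right|}}{13} + \frac{64 \pi e^{- \frac{5 \left|{\omega}\right|}{4}}}{65}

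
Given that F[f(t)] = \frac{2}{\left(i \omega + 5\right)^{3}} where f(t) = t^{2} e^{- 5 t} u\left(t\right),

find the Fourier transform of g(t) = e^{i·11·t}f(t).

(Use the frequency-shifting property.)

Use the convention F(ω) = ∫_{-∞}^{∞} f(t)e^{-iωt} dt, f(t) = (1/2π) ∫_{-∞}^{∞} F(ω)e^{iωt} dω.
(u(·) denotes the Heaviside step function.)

F[g](ω) = \frac{2}{\left(i \left(\omega - 11\right) + 5\right)^{3}}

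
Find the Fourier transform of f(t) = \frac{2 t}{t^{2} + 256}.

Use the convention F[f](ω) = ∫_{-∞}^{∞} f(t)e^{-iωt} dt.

F(ω) = - 2 i \pi e^{- 16 \left|{\omega}\right|} \operatorname{sign}{\left(\omega \right)}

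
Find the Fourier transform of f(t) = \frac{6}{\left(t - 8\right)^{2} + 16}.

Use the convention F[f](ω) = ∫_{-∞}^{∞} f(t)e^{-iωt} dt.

F(ω) = \frac{3 \pi e^{- 8 i \omega - 4 \left|{\omega}\right|}}{2}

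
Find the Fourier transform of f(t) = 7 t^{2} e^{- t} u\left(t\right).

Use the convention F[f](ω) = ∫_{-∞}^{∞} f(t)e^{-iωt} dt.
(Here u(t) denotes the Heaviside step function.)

F(ω) = \frac{14}{\left(i \omega + 1\right)^{3}}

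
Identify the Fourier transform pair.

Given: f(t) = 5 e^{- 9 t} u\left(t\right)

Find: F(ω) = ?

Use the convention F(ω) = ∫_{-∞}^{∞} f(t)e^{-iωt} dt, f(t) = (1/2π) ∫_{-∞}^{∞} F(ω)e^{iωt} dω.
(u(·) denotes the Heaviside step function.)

F(ω) = \frac{5}{i \omega + 9}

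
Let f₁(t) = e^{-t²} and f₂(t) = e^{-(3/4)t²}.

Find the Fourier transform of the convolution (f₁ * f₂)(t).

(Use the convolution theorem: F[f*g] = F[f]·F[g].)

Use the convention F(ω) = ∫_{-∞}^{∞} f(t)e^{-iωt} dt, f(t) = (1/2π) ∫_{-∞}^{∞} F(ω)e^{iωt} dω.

F[f₁*f₂](ω) = \frac{2 \sqrt{3} \pi e^{- \frac{7 \omega^{2}}{12}}}{3}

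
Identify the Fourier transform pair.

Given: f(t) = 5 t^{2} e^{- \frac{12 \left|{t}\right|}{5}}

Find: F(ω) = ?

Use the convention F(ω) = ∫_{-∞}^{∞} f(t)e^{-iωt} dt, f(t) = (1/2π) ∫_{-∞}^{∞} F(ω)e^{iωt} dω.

F(ω) = \frac{90000 \left(48 - 25 \omega^{2}\right)}{\left(25 \omega^{2} + 144\right)^{3}}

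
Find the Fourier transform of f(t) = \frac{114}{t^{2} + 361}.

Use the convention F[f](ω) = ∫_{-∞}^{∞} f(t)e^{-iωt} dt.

F(ω) = 6 \pi e^{- 19 \left|{\omega}\right|}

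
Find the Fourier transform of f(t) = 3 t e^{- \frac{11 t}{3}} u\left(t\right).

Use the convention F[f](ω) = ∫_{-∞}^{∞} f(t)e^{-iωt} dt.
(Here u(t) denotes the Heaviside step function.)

F(ω) = \frac{27}{\left(3 i \omega + 11\right)^{2}}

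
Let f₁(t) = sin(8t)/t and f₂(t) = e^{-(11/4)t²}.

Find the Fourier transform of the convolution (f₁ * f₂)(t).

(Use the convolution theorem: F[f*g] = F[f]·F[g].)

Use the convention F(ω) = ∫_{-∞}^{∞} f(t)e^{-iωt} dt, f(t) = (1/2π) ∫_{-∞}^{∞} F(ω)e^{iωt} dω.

F[f₁*f₂](ω) = \begin{cases} \frac{2 \sqrt{11} \pi^{\frac{3}{2}} e^{- \frac{\omega^{2}}{11}}}{11} & \text{for}\: \omega > -8 \wedge \omega < 8 \\0 & \text{otherwise} \end{cases}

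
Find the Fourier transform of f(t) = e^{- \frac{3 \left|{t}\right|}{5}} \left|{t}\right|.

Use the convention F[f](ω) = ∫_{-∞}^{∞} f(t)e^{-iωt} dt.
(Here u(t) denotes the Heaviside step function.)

F(ω) = \frac{50 \left(9 - 25 \omega^{2}\right)}{\left(25 \omega^{2} + 9\right)^{2}}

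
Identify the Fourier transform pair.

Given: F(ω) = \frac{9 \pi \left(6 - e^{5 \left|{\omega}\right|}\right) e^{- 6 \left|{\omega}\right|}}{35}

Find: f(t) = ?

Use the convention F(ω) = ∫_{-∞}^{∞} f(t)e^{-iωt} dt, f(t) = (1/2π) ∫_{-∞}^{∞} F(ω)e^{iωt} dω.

f(t) = \frac{9 t^{2}}{\left(t^{2} + 1\right) \left(t^{2} + 36\right)}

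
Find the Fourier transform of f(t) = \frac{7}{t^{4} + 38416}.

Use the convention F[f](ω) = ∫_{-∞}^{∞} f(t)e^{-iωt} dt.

F(ω) = \frac{\pi e^{- 7 \sqrt{2} \left|{\omega}\right|} \sin{\left(7 \sqrt{2} \left|{\omega}\right| + \frac{\pi}{4} \right)}}{392}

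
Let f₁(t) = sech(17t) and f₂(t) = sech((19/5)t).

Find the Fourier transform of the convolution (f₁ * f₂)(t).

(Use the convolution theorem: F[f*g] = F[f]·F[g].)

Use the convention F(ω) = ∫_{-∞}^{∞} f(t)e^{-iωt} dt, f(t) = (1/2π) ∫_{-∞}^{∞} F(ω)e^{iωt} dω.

F[f₁*f₂](ω) = \frac{5 \pi^{2}}{323 \cosh{\left(\frac{\pi \omega}{34} \right)} \cosh{\left(\frac{5 \pi \omega}{38} \right)}}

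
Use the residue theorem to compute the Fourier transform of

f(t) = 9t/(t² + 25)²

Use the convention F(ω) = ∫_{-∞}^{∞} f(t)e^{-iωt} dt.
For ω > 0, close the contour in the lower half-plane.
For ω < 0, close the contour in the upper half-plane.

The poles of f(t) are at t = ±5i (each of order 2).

Let g(z) = f(z)e^{-iωz}; for large |z| the factor e^{-iωz} decays in the lower half-plane when ω > 0 and in the upper half-plane when ω < 0.

Case ω > 0 (lower half-plane, clockwise contour ⇒ F(ω) = -2πi·ΣRes):
  Res_{z = - 5 i} g(z) = \frac{9 \omega e^{- 5 \omega}}{20} (pole of order 2)
  F(ω) = -2πi·ΣRes = - \frac{9 i \pi \omega e^{- 5 \omega}}{10}

Case ω < 0 (upper half-plane, counterclockwise contour ⇒ F(ω) = +2πi·ΣRes):
  Res_{z = 5 i} g(z) = - \frac{9 \omega e^{5 \omega}}{20} (pole of order 2)
  F(ω) = 2πi·ΣRes = - \frac{9 i \pi \omega e^{5 \omega}}{10}

Both cases combine into a single formula in |ω|:

F(ω) = - \frac{9 i \pi \omega e^{- 5 \left|{\omega}\right|}}{10}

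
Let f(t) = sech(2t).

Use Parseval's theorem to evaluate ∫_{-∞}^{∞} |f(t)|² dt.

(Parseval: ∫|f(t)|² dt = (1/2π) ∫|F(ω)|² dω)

∫|f(t)|² dt = 1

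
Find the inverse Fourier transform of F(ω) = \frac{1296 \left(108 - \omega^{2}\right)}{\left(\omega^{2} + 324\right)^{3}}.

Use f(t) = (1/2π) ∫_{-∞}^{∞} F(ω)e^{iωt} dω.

f(t) = 6 t^{2} e^{- 18 \left|{t}\right|}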